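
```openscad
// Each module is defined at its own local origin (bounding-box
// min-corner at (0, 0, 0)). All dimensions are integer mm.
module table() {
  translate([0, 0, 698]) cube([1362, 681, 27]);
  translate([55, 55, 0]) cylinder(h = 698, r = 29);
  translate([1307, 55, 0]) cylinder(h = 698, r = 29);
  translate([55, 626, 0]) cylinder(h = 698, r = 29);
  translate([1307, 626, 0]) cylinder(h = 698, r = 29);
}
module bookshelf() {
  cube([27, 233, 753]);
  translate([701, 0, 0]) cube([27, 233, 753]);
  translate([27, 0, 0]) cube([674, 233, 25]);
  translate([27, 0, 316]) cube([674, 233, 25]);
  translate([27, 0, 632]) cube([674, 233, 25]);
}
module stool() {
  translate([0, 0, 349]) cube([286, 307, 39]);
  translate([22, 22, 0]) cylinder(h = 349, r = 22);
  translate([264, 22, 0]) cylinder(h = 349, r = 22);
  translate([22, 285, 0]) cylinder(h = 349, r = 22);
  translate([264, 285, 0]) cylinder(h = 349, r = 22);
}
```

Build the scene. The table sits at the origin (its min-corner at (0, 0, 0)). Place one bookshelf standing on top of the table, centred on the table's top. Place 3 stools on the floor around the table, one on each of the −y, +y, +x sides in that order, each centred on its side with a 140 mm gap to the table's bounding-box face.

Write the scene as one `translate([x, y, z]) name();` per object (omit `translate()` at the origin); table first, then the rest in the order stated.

table();
translate([317, 224, 725]) bookshelf();
translate([538, -447, 0]) stool();
translate([538, 821, 0]) stool();
translate([1502, 187, 0]) stool();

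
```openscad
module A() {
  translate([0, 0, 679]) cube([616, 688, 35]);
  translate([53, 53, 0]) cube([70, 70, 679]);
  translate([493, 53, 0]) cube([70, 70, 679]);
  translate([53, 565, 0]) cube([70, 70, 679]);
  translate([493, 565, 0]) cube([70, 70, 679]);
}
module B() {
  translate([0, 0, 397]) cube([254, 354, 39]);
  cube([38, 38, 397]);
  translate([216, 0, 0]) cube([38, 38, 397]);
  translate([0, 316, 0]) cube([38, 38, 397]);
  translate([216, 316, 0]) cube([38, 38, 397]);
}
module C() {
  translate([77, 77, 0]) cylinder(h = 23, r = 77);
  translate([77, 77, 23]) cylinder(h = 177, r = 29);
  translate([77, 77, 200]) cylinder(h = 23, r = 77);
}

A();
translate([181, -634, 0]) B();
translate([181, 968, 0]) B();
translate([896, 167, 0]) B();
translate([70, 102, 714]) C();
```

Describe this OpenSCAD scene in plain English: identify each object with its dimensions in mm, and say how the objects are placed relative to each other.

A is a rectangular dining table. The top is 616×688×35 mm with its upper surface at z = 714 mm. It stands on four 70×70 mm square legs, each inset 53 mm from the nearest pair of top edges, running from the floor to the underside of the top.

B is a four-legged stool. The seat is 254×354 mm, 39 mm thick, top at z = 436 mm. It stands on four square legs, each 38×38 mm in cross-section, from z = 0 to the seat underside, each flush with a corner of the seat.

C is a spool: two coaxial disc flanges of radius 77 mm and thickness 23 mm, joined by a core cylinder of radius 29 mm and height 177 mm. The lower flange rests on z = 0 and the three cylinders share a vertical axis.

Three stools sit around the table at the −y, +y, +x sides. The spool is on top of the table.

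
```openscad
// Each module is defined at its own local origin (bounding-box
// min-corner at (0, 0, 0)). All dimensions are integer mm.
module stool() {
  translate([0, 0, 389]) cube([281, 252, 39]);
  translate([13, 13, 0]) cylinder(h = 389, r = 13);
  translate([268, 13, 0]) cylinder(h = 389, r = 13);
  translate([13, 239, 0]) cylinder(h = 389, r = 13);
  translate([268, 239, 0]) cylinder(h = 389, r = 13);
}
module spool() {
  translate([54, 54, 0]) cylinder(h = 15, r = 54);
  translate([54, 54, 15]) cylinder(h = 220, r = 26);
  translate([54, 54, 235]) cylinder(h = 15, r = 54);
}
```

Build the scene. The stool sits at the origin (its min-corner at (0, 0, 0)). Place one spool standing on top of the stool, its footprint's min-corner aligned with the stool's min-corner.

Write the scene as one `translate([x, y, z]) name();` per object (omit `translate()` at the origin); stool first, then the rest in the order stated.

stool();
translate([0, 0, 428]) spool();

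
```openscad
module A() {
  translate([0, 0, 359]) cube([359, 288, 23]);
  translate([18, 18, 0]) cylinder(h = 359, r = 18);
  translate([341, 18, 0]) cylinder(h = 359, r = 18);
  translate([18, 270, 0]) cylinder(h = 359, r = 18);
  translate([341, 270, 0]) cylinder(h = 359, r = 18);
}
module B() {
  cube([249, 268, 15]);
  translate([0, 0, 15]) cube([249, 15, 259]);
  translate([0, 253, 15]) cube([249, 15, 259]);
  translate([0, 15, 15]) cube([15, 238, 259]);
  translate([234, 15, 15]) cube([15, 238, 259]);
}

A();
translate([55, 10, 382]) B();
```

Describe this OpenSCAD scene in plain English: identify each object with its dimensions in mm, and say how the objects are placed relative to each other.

A is a simple wooden stool: a rectangular seat 359 mm (x) by 288 mm (y), 23 mm thick, top face at z = 382 mm, on four round legs, each 36 mm in diameter. The legs rest on z = 0, each leg's axis is inset half a diameter from the nearest pair of seat edges (so the leg's bounding box is flush with the corner).

B is an open-topped rectangular box: outside dimensions 249×268×274 mm, with a uniform wall and base thickness of 15 mm. The base is a full 249×268 slab on the floor; four walls sit on top of the base. The front and back walls (the −y and +y sides) span the full width; the two side walls fit between them.

The open box is on top of the stool, centred.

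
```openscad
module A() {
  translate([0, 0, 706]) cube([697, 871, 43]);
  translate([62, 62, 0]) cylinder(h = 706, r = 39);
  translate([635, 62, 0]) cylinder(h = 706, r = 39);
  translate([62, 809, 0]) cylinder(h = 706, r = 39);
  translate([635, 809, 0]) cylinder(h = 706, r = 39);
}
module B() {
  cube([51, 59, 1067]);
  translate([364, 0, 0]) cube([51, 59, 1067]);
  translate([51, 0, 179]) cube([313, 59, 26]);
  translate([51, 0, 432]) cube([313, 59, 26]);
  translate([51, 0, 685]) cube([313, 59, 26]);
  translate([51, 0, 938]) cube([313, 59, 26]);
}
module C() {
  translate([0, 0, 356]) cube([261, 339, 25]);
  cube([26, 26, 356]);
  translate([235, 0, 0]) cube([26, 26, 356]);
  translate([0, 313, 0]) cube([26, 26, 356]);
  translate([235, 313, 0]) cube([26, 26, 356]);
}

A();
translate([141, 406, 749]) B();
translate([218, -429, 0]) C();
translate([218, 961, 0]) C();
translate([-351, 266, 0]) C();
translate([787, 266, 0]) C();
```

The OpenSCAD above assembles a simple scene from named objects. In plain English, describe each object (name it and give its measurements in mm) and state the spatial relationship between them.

A is a table: top 697 mm (x) × 871 mm (y), 43 mm thick, upper face at z = 749 mm, on four round legs of 78 mm diameter, each leg's bounding box inset 23 mm from the nearest pair of top edges, running from z = 0 to the bottom of the top.

B is a wooden ladder with two side rails of 51×59 mm section and 1067 mm height, set 415 mm apart overall. Between them run 4 rectangular rungs (59 mm deep, 26 mm thick), front faces flush with the rails' −y face. The bottom of the first rung is 179 mm above the floor and each subsequent rung is 253 mm higher than the one below.

C is a four-legged stool. The seat is 261×339 mm, 25 mm thick, top at z = 381 mm. It stands on four square legs, each 26×26 mm in cross-section, from z = 0 to the seat underside, each flush with a corner of the seat.

The ladder is on top of the table, centred. Four stools sit around the table at the −y, +y, −x, +x sides.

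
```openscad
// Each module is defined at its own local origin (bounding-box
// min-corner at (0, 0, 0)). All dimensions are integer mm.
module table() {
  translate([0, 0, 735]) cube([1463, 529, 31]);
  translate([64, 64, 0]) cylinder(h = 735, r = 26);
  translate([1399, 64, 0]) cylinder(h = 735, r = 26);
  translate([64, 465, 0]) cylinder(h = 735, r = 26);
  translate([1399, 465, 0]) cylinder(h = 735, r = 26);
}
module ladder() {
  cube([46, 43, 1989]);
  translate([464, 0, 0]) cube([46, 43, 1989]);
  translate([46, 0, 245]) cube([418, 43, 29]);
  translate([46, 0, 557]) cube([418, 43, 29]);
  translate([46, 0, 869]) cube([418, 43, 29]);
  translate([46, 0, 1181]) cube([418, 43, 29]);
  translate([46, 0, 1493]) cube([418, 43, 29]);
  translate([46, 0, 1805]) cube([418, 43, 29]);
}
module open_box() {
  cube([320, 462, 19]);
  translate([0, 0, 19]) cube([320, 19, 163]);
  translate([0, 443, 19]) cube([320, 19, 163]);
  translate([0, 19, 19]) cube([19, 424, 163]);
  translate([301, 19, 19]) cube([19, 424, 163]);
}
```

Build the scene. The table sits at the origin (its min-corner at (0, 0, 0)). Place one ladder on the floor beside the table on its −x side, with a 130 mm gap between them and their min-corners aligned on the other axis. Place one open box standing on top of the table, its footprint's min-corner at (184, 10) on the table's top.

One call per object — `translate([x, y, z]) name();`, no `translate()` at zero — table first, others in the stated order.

table();
translate([-640, 0, 0]) ladder();
translate([184, 10, 766]) open_box();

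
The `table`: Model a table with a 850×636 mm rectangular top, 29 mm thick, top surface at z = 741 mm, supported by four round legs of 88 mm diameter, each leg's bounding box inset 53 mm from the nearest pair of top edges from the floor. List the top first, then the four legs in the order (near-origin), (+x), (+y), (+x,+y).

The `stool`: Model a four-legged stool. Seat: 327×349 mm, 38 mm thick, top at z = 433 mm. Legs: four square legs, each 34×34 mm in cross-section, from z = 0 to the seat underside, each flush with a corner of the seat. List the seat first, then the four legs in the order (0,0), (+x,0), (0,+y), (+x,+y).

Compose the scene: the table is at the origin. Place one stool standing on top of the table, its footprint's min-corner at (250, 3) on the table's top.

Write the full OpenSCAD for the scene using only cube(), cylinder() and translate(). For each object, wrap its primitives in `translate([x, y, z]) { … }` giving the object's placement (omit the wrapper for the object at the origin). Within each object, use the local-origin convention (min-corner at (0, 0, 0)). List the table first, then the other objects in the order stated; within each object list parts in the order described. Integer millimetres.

translate([0, 0, 712]) cube([850, 636, 29]);
translate([97, 97, 0]) cylinder(h = 712, r = 44);
translate([753, 97, 0]) cylinder(h = 712, r = 44);
translate([97, 539, 0]) cylinder(h = 712, r = 44);
translate([753, 539, 0]) cylinder(h = 712, r = 44);
translate([250, 3, 741]) {
  translate([0, 0, 395]) cube([327, 349, 38]);
  cube([34, 34, 395]);
  translate([293, 0, 0]) cube([34, 34, 395]);
  translate([0, 315, 0]) cube([34, 34, 395]);
  translate([293, 315, 0]) cube([34, 34, 395]);
}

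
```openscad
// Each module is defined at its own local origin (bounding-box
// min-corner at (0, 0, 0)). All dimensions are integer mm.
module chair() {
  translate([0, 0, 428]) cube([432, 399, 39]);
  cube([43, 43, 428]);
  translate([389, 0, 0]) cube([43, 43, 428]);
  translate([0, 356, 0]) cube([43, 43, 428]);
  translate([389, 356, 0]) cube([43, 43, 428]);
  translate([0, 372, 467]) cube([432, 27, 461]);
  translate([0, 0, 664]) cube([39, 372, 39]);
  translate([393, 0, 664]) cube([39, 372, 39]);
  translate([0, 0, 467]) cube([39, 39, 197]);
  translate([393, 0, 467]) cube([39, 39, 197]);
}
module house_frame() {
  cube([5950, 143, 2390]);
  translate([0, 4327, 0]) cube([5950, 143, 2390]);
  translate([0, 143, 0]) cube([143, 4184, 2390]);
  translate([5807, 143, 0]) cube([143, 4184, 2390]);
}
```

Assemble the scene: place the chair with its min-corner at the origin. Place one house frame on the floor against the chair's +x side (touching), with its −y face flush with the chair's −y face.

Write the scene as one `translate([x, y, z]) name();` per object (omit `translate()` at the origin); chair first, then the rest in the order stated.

chair();
translate([432, 0, 0]) house_frame();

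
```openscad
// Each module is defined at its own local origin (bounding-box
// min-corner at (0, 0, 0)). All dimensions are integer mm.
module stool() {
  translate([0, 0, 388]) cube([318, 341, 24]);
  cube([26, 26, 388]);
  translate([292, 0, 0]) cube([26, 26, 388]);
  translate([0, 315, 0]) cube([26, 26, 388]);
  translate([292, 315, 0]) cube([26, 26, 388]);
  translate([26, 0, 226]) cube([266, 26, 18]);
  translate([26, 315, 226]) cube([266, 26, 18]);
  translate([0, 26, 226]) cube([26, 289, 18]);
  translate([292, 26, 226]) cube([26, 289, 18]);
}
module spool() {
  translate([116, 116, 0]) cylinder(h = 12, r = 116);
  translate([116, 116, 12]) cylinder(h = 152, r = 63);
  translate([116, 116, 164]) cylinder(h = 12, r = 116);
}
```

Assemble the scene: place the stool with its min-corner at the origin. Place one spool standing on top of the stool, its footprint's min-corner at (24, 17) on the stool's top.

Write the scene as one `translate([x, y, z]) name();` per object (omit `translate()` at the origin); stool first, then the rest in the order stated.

stool();
translate([24, 17, 412]) spool();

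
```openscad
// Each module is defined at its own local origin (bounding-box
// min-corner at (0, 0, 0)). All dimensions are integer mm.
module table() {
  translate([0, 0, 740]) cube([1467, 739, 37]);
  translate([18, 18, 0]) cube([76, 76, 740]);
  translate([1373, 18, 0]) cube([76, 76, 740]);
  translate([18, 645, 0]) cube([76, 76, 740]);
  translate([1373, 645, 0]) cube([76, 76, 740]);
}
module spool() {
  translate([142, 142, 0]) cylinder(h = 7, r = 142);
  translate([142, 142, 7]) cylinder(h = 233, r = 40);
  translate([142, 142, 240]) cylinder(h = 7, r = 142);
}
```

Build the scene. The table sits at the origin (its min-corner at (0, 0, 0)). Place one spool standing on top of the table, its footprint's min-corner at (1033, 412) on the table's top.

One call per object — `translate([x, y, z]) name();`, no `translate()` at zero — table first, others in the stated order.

table();
translate([1033, 412, 777]) spool();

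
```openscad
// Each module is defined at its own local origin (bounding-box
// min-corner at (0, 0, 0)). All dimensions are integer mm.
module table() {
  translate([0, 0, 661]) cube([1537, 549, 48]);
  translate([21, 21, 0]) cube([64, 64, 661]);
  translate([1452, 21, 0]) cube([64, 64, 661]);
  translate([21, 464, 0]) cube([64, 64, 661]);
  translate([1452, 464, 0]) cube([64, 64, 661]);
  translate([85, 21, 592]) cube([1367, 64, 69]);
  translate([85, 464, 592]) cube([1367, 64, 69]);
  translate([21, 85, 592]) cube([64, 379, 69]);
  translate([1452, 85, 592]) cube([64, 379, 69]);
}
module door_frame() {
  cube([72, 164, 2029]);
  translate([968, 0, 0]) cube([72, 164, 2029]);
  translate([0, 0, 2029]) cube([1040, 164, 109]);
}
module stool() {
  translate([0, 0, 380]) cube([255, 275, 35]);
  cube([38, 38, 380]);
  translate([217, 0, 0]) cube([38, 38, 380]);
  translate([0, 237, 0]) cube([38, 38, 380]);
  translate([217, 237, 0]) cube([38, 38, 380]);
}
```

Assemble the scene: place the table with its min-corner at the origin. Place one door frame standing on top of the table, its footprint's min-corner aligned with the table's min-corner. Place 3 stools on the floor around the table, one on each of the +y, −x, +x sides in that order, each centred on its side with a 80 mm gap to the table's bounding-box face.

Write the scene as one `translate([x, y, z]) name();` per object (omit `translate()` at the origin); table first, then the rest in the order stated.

table();
translate([0, 0, 709]) door_frame();
translate([641, 629, 0]) stool();
translate([-335, 137, 0]) stool();
translate([1617, 137, 0]) stool();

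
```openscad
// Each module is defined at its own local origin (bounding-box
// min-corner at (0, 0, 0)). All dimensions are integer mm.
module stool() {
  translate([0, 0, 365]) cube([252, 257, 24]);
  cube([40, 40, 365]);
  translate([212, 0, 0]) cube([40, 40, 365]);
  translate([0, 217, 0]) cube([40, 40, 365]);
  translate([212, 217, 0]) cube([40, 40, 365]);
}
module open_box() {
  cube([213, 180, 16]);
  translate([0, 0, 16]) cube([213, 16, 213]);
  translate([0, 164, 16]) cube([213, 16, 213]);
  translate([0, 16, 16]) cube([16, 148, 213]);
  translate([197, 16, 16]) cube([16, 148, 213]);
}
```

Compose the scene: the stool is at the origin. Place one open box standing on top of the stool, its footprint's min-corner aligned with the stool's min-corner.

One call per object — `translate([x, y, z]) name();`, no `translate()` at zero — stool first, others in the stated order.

stool();
translate([0, 0, 389]) open_box();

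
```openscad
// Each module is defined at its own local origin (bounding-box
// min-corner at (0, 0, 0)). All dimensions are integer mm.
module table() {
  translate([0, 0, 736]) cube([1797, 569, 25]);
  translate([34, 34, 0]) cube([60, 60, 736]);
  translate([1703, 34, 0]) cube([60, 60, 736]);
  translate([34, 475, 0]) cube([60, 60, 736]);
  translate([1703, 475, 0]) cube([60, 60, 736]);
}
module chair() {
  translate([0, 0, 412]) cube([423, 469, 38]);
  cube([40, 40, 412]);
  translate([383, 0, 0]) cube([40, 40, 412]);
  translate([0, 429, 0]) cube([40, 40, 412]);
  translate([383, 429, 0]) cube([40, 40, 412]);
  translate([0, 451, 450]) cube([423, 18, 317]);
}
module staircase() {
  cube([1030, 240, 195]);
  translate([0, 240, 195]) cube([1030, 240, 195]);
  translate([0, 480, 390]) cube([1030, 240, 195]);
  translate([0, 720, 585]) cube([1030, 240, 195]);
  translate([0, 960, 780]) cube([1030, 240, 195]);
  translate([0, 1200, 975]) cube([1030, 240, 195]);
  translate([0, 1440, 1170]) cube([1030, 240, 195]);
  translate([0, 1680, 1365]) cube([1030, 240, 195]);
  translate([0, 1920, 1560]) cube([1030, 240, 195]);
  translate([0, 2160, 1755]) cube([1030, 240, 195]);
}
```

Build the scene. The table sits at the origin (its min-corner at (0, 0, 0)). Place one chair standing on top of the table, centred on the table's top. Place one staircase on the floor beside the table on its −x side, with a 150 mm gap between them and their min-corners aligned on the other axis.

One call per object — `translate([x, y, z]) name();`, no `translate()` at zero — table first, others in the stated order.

table();
translate([687, 50, 761]) chair();
translate([-1180, 0, 0]) staircase();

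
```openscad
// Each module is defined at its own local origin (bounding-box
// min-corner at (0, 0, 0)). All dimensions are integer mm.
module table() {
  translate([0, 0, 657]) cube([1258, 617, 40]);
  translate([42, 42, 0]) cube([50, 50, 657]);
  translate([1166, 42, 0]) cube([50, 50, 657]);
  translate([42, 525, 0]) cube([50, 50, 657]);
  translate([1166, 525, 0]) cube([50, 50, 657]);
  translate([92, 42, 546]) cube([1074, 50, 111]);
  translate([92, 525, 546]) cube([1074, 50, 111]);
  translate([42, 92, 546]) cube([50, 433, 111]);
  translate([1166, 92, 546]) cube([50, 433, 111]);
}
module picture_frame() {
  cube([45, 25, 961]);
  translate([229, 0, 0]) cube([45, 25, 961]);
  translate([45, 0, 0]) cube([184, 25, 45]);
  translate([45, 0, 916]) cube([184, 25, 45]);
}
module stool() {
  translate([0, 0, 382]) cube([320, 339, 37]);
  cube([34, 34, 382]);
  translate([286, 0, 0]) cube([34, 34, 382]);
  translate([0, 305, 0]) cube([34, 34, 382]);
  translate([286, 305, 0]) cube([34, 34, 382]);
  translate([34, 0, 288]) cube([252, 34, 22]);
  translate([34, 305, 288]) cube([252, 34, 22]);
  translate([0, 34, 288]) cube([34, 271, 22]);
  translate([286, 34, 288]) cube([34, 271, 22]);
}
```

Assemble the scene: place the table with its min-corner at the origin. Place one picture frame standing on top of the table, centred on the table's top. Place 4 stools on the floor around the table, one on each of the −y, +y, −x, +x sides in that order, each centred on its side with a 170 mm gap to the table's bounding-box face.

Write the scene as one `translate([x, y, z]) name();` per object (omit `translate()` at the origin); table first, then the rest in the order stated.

table();
translate([492, 296, 697]) picture_frame();
translate([469, -509, 0]) stool();
translate([469, 787, 0]) stool();
translate([-490, 139, 0]) stool();
translate([1428, 139, 0]) stool();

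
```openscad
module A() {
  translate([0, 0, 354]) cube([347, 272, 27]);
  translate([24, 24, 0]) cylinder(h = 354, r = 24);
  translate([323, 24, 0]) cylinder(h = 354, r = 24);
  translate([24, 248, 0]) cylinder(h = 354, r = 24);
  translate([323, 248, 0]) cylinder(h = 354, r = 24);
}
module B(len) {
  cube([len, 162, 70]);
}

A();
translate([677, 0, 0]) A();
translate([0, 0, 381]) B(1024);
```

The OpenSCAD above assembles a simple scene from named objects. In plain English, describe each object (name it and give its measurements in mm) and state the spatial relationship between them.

A is a four-legged stool. The seat is 347×272 mm, 27 mm thick, top at z = 381 mm. It stands on four round legs, each 48 mm in diameter, from z = 0 to the seat underside, each leg's axis is inset half a diameter from the nearest pair of seat edges (so the leg's bounding box is flush with the corner).

B is a rectangular beam 1024 mm long (x), 162 mm deep (y), 70 mm thick (z).

The beam spans the tops of two stools placed 330 mm apart, resting at z = 381 mm.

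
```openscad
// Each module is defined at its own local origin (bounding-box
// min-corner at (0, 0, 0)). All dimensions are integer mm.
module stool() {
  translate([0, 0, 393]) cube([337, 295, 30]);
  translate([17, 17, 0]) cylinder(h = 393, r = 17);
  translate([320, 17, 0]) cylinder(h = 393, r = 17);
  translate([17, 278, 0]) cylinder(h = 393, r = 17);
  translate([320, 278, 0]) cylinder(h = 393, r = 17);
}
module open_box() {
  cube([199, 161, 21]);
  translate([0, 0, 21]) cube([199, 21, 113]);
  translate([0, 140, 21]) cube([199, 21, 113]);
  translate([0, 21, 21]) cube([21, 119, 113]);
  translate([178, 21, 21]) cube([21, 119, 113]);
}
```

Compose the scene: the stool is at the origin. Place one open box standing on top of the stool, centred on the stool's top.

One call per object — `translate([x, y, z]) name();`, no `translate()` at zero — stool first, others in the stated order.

stool();
translate([69, 67, 423]) open_box();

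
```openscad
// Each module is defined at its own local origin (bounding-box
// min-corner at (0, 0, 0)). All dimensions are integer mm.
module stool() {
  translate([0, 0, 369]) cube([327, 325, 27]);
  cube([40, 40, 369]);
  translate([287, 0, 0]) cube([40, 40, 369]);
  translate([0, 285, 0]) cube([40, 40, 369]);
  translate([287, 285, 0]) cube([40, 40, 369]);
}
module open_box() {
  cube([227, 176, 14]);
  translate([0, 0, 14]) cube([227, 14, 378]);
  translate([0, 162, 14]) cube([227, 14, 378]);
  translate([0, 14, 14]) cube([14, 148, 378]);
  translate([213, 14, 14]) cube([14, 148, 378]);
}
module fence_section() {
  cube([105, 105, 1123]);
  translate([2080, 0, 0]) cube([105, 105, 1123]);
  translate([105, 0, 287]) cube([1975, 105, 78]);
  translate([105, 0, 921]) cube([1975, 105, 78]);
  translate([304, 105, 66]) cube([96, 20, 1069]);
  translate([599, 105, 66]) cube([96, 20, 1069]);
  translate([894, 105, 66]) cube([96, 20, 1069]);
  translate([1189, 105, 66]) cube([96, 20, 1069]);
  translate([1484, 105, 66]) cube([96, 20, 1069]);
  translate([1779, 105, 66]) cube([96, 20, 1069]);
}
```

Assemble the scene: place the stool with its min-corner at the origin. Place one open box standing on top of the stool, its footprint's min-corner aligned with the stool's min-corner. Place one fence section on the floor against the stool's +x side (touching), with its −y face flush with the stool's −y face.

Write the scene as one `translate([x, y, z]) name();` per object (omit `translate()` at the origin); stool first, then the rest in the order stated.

stool();
translate([0, 0, 396]) open_box();
translate([327, 0, 0]) fence_section();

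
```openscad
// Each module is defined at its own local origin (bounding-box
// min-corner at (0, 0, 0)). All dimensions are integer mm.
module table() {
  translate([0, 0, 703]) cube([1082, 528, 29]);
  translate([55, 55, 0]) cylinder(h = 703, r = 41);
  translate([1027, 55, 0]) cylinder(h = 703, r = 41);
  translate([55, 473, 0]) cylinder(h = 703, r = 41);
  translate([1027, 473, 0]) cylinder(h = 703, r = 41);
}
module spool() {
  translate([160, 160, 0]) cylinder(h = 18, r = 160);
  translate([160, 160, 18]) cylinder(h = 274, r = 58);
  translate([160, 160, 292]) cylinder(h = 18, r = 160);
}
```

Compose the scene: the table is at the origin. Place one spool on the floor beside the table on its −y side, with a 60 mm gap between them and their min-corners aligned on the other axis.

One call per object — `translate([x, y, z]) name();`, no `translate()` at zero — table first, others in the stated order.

table();
translate([0, -380, 0]) spool();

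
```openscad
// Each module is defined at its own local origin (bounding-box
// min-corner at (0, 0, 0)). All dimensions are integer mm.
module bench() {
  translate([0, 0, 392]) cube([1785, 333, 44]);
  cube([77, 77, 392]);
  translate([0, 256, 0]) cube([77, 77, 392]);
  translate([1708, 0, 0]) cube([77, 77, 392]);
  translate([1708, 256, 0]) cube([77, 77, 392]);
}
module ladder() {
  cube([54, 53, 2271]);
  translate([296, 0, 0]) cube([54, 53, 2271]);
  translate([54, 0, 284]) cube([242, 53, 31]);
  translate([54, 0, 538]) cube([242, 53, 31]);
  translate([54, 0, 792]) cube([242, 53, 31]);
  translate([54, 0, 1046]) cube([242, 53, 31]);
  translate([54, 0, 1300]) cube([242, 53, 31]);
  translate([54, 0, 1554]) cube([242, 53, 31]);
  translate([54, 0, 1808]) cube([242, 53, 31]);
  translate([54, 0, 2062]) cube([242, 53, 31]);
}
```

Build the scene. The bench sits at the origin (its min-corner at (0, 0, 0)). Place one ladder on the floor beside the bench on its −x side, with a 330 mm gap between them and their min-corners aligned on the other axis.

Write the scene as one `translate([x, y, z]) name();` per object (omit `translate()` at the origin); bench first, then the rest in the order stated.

bench();
translate([-680, 0, 0]) ladder();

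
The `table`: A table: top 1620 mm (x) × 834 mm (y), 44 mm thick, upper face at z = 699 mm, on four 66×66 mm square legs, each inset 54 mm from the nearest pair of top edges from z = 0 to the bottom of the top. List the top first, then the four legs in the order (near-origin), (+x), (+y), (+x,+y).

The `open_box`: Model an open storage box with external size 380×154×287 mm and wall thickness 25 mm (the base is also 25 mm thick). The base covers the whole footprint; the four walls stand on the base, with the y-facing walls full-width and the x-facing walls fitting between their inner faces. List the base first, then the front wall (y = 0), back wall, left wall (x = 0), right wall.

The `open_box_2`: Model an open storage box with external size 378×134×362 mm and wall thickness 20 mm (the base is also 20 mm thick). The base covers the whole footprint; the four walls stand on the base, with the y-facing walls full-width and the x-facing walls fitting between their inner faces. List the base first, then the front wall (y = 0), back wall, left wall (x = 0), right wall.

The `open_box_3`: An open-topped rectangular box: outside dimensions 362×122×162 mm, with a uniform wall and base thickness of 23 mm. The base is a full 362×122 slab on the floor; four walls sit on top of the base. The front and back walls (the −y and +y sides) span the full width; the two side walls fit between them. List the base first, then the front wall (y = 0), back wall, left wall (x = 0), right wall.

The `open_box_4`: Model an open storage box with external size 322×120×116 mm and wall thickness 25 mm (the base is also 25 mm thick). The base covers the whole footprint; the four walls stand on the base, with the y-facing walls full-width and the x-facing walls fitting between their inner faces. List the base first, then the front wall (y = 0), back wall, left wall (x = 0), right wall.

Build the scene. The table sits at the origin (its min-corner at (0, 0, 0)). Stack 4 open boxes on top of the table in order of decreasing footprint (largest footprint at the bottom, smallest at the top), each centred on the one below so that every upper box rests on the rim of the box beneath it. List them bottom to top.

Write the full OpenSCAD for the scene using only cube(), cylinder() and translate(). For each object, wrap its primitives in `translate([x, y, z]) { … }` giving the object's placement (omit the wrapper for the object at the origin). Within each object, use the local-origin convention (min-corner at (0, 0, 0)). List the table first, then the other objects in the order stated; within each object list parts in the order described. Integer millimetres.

translate([0, 0, 655]) cube([1620, 834, 44]);
translate([54, 54, 0]) cube([66, 66, 655]);
translate([1500, 54, 0]) cube([66, 66, 655]);
translate([54, 714, 0]) cube([66, 66, 655]);
translate([1500, 714, 0]) cube([66, 66, 655]);
translate([620, 340, 699]) {
  cube([380, 154, 25]);
  translate([0, 0, 25]) cube([380, 25, 262]);
  translate([0, 129, 25]) cube([380, 25, 262]);
  translate([0, 25, 25]) cube([25, 104, 262]);
  translate([355, 25, 25]) cube([25, 104, 262]);
}
translate([621, 350, 986]) {
  cube([378, 134, 20]);
  translate([0, 0, 20]) cube([378, 20, 342]);
  translate([0, 114, 20]) cube([378, 20, 342]);
  translate([0, 20, 20]) cube([20, 94, 342]);
  translate([358, 20, 20]) cube([20, 94, 342]);
}
translate([629, 356, 1348]) {
  cube([362, 122, 23]);
  translate([0, 0, 23]) cube([362, 23, 139]);
  translate([0, 99, 23]) cube([362, 23, 139]);
  translate([0, 23, 23]) cube([23, 76, 139]);
  translate([339, 23, 23]) cube([23, 76, 139]);
}
translate([649, 357, 1510]) {
  cube([322, 120, 25]);
  translate([0, 0, 25]) cube([322, 25, 91]);
  translate([0, 95, 25]) cube([322, 25, 91]);
  translate([0, 25, 25]) cube([25, 70, 91]);
  translate([297, 25, 25]) cube([25, 70, 91]);
}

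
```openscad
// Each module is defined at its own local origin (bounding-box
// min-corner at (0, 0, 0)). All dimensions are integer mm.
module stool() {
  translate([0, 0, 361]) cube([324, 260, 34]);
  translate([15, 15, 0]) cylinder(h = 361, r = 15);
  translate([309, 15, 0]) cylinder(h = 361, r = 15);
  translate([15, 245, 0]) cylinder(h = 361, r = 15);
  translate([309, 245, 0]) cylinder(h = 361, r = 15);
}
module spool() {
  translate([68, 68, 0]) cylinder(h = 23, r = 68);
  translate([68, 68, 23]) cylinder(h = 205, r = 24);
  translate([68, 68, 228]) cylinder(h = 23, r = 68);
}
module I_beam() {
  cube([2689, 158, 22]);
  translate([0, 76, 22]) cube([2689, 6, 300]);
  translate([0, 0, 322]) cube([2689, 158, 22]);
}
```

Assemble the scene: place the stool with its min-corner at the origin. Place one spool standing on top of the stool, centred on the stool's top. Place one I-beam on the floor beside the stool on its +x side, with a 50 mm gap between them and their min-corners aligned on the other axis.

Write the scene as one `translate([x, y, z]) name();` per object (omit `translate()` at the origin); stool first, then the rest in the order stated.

stool();
translate([94, 62, 395]) spool();
translate([374, 0, 0]) I_beam();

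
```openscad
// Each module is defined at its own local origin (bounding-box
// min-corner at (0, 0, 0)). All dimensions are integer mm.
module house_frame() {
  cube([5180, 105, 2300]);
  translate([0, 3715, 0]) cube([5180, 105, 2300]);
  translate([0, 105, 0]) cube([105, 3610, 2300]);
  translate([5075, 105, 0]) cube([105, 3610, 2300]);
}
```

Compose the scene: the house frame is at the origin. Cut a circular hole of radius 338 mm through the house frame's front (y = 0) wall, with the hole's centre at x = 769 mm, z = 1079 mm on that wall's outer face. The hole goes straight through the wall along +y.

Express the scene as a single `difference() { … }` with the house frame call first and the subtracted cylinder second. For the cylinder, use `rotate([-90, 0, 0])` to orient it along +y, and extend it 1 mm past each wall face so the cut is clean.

difference() {
  house_frame();
  translate([769, -1, 1079]) rotate([-90, 0, 0]) cylinder(h = 107, r = 338);
}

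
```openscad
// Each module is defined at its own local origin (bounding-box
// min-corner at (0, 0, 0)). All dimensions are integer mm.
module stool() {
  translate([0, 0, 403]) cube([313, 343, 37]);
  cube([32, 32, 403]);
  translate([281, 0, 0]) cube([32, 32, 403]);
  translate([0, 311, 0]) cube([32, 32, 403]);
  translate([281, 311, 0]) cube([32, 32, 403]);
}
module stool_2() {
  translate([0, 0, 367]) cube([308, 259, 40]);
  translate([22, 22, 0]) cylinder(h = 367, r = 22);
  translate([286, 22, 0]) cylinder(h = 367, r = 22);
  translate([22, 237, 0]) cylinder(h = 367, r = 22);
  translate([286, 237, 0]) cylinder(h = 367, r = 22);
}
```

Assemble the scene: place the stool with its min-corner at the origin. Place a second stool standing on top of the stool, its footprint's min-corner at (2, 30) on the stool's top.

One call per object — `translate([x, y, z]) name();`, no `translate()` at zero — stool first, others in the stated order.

stool();
translate([2, 30, 440]) stool_2();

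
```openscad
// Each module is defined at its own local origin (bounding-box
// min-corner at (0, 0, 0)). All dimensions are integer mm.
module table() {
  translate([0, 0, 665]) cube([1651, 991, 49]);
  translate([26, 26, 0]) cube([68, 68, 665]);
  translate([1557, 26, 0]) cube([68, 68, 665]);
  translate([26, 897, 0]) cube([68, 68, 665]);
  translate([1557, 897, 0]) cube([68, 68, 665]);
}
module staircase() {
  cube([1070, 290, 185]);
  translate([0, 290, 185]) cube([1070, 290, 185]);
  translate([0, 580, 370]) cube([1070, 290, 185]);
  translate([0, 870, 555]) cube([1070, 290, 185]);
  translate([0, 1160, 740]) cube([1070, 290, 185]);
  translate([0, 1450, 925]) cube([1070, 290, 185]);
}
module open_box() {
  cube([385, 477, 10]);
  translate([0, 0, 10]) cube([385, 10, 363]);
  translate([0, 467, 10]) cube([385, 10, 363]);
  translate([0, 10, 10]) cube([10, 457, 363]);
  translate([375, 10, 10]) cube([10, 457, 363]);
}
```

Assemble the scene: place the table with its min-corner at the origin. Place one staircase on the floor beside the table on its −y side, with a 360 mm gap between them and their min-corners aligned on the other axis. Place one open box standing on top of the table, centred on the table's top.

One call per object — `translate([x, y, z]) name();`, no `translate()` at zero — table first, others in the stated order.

table();
translate([0, -2100, 0]) staircase();
translate([633, 257, 714]) open_box();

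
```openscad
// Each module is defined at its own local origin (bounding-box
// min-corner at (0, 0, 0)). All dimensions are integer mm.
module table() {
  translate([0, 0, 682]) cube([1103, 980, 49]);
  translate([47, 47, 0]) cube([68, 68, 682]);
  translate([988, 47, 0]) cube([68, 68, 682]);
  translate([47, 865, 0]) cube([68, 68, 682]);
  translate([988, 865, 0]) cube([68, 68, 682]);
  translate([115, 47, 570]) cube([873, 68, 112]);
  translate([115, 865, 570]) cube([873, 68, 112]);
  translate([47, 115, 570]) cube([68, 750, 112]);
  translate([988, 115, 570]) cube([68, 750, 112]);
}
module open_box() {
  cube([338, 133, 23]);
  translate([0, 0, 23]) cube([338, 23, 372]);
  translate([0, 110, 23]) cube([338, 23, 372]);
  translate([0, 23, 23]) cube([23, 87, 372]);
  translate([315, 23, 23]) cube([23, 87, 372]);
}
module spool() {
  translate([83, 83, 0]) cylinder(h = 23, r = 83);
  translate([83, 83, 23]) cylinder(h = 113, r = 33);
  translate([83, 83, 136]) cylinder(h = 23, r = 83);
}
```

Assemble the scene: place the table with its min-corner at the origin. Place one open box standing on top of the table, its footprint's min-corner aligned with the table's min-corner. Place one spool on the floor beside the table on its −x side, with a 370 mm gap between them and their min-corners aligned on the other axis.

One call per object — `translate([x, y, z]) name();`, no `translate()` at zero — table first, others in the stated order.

table();
translate([0, 0, 731]) open_box();
translate([-536, 0, 0]) spool();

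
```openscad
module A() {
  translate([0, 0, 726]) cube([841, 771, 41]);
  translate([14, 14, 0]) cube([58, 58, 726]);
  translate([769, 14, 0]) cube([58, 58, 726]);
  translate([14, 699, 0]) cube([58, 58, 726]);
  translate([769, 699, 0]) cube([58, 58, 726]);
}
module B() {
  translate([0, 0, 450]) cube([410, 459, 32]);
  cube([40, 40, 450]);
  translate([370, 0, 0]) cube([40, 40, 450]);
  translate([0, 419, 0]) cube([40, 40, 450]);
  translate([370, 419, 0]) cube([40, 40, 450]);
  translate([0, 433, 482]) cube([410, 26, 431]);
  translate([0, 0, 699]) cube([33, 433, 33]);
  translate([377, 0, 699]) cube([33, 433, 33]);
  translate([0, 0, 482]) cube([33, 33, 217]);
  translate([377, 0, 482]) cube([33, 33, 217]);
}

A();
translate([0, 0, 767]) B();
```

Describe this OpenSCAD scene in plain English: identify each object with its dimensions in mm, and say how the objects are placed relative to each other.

A is a table: top 841 mm (x) × 771 mm (y), 41 mm thick, upper face at z = 767 mm, on four 58×58 mm square legs, each inset 14 mm from the nearest pair of top edges, running from z = 0 to the bottom of the top.

B is a chair. The seat is a 410×459×32 mm slab with its top at z = 482 mm, on four 40×40 mm corner legs (flush with the seat edges, standing on z = 0). A flat backrest 26 mm thick, 431 mm tall, spans the full seat width and rises from the seat top along its +y edge, rear face flush with the rear of the seat. Two armrests of 33×33 mm section run along each side from the seat's front edge to the front of the backrest, top faces 250 mm above the seat top and outer faces flush with the seat's x-edges; a 33×33 mm post under the front of each armrest stands on the seat at the front corner.

The chair is on top of the table.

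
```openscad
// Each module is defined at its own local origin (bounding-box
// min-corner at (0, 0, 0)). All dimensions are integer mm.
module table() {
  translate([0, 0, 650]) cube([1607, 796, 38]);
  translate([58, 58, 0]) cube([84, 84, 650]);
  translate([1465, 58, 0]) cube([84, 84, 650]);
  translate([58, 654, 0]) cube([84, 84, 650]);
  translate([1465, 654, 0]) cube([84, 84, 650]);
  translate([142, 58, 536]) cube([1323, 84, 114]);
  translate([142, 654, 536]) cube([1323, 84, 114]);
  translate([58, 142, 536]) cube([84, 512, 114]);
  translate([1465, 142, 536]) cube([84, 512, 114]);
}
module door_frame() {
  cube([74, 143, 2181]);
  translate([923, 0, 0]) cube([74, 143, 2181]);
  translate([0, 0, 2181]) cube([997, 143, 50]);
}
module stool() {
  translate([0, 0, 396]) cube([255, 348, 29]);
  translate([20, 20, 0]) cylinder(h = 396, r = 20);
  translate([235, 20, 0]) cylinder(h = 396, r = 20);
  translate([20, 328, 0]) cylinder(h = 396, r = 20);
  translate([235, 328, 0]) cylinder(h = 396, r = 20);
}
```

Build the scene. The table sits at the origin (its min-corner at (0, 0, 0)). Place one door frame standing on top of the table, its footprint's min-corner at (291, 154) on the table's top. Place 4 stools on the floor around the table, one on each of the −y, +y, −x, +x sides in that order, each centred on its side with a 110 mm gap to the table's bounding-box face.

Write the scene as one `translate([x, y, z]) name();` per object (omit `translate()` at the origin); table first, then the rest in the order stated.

table();
translate([291, 154, 688]) door_frame();
translate([676, -458, 0]) stool();
translate([676, 906, 0]) stool();
translate([-365, 224, 0]) stool();
translate([1717, 224, 0]) stool();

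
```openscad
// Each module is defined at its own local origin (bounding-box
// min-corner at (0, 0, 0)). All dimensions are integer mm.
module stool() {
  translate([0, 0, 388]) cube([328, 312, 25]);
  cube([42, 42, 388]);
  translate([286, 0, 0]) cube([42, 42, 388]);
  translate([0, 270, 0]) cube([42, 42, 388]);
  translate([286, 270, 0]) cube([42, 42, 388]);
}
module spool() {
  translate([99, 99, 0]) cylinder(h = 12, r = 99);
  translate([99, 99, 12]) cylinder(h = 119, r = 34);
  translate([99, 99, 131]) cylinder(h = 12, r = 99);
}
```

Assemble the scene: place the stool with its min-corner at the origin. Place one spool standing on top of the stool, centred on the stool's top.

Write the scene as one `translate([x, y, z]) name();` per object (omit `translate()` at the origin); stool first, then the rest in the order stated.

stool();
translate([65, 57, 413]) spool();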